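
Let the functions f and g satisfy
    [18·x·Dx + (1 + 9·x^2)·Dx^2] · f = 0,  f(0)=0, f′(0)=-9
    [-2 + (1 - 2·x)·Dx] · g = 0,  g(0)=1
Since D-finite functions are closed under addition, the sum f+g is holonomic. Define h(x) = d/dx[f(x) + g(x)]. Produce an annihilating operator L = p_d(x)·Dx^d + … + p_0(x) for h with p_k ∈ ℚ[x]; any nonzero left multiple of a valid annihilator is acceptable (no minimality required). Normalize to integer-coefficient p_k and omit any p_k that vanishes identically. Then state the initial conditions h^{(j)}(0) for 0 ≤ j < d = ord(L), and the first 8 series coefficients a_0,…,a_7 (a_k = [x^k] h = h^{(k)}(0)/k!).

f: a_k = 0, -9, 0, 27, 0, -729/5, 0, 6561/7, …
g: a_k = 1, 2, 4, 8, 16, 32, 64, 128, …
Weyl lclm of L_f,L_g ⇒ L₀ (ord ≤ 3).
Derive L from L₀ (diff closure).
L = (36 - 288·x - 972·x^2) + (-21 + 36·x - 9·x^2 - 972·x^3)·Dx + (2 + 5·x + 45·x^3 - 162·x^4)·Dx^2  (order 2).
h: a_k = -7, 8, 105, 64, -569, 384, 7457, 2048, …
ICs: h(0) = -7, h′(0) = 8.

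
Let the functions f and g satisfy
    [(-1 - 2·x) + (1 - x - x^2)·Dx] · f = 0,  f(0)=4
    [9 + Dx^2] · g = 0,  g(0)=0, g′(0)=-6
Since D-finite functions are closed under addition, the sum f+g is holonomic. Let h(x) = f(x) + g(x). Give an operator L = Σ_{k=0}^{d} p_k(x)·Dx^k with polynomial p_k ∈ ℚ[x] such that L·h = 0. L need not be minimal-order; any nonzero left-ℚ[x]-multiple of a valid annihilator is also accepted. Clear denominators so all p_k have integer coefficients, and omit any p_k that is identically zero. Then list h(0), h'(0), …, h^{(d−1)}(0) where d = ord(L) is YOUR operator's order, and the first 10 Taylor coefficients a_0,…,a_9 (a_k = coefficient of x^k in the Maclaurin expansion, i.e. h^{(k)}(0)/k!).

f: a_k = 4, 4, 8, 12, 20, 32, 52, 84, 136, 220, …
g: a_k = 0, -6, 0, 9, 0, -81/20, 0, 243/280, 0, -243/2240, …
h₀=f+g: left-lcm gives L₀, ord ≤ 3.
L = (243 + 432·x - 81·x^2 + 216·x^3 + 405·x^4 + 162·x^5) + (-117 + 225·x + 36·x^2 - 297·x^3 + 54·x^4 + 243·x^5 + 81·x^6)·Dx + (27 + 48·x - 9·x^2 + 24·x^3 + 45·x^4 + 18·x^5)·Dx^2 + (-13 + 25·x + 4·x^2 - 33·x^3 + 6·x^4 + 27·x^5 + 9·x^6)·Dx^3  (order 3).
h: a_k = 4, -2, 8, 21, 20, 559/20, 52, 23763/280, 136, 492557/2240, …
ICs: h(0) = 4, h′(0) = -2, h′′(0) = 16.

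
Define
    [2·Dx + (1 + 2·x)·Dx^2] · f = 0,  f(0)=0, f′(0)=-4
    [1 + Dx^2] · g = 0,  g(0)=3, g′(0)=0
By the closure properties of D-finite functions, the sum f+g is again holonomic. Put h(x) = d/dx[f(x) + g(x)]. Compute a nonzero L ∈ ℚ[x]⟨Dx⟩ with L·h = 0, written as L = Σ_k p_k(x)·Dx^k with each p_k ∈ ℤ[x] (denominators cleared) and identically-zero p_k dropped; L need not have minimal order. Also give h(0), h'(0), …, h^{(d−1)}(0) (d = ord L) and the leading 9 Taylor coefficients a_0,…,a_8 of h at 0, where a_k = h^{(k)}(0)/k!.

L = (50 + 8·x + 8·x^2) + (9 + 22·x + 12·x^2 + 8·x^3)·Dx + (50 + 8·x + 8·x^2)·Dx^2 + (9 + 22·x + 12·x^2 + 8·x^3)·Dx^3  (order 3).
h: a_k = -4, 5, -16, 65/2, -64, 5119/40, -256, 860161/1680, -1024, …
ICs: h(0) = -4, h′(0) = 5, h′′(0) = -32.

f: a_k = 0, -4, 4, -16/3, 8, -64/5, 64/3, -256/7, 64, …
g: a_k = 3, 0, -3/2, 0, 1/8, 0, -1/240, 0, 1/13440, …
Sum ⇒ L₀ = lclm(L_f,L_g) in ℚ(x)⟨Dx⟩.
h=h₀': d/dx-closure on L₀ ⇒ L.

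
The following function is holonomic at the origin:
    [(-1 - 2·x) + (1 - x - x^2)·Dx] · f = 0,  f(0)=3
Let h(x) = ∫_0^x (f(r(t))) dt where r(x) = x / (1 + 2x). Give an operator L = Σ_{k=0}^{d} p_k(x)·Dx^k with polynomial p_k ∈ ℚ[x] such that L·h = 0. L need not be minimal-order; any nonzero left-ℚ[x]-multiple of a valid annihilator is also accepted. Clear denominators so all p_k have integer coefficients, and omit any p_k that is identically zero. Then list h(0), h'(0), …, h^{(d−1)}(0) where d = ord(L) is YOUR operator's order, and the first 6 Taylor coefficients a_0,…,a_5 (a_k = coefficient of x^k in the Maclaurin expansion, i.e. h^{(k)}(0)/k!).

L = (-1 - 4·x)·Dx + (1 + 5·x + 7·x^2 + 2·x^3)·Dx^2  (order 2).
h: a_k = 0, 3, 3/2, 0, -3/4, 9/5, …
ICs: h(0) = 0, h′(0) = 3.

f: a_k = 3, 3, 6, 9, 15, 24, …
L₀ from L_f via x↦r, Dx↦r'^{-1}Dx.
h=∫₀ˣh₀: take L = L₀·Dx.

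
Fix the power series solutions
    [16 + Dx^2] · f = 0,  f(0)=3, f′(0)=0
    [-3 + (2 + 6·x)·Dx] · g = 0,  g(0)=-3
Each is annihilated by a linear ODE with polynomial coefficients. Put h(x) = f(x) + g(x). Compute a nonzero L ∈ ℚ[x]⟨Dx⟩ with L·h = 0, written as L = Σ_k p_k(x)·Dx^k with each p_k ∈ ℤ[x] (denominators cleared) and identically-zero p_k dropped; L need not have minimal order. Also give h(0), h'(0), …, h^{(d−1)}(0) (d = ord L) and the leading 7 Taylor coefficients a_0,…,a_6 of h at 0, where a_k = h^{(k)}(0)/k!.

L = (-4368 - 18432·x - 27648·x^2) + (1760 + 17568·x + 55296·x^2 + 55296·x^3)·Dx + (-273 - 1152·x - 1728·x^2)·Dx^2 + (110 + 1098·x + 3456·x^2 + 3456·x^3)·Dx^3  (order 3).
h: a_k = 0, -9/2, -165/8, -81/16, 5311/128, -5103/256, 426761/15360, …
ICs: h(0) = 0, h′(0) = -9/2, h′′(0) = -165/4.

f: a_k = 3, 0, -24, 0, 32, 0, -256/15, …
g: a_k = -3, -9/2, 27/8, -81/16, 1215/128, -5103/256, 45927/1024, …
Weyl lclm of L_f,L_g ⇒ L₀ (ord ≤ 3).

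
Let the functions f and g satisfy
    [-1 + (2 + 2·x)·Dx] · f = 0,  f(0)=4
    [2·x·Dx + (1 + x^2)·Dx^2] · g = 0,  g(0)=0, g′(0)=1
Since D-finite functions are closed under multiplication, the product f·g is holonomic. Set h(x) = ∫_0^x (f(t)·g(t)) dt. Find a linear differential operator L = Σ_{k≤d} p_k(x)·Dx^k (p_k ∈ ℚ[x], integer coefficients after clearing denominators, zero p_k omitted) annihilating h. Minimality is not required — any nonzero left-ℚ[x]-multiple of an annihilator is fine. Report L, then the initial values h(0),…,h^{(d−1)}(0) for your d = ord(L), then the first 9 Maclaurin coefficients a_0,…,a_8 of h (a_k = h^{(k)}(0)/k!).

L = (3 - 4·x - x^2)·Dx + (-4 + 4·x + 12·x^2 + 4·x^3)·Dx^2 + (4 + 8·x + 8·x^2 + 8·x^3 + 4·x^4)·Dx^3  (order 3).
h: a_k = 0, 0, 2, 2/3, -11/24, -1/12, 389/2880, 409/6720, -18853/215040, …
ICs: h(0) = 0, h′(0) = 0, h′′(0) = 4.

f: a_k = 4, 2, -1/2, 1/4, -5/32, 7/64, -21/256, 33/512, -429/8192, …
g: a_k = 0, 1, 0, -1/3, 0, 1/5, 0, -1/7, 0, …
Product ⇒ symmetric product L₀, ord ≤ 2.
Integrate: L := L₀·Dx.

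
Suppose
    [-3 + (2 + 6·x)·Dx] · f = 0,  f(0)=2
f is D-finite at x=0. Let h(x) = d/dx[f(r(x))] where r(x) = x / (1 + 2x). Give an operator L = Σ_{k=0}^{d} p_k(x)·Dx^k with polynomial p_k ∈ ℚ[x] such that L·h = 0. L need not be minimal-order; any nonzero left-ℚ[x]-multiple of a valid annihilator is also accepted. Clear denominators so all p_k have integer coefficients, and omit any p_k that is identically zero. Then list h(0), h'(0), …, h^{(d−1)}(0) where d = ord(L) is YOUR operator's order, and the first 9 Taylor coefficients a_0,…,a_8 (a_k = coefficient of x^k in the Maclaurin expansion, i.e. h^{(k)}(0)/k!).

L = (-11 - 40·x) + (-2 - 14·x - 20·x^2)·Dx  (order 1).
h: a_k = 3, -33/2, 585/8, -4965/16, 169545/128, -1477503/256, 26328981/1024, -239121645/2048, 17638985385/32768, …
ICs: h(0) = 3.

f: a_k = 2, 3, -9/4, 27/8, -405/64, 1701/128, -15309/512, 72171/1024, -2814669/16384, …
f∘r: x↦r, Dx↦Dx/r' in L_f ⇒ L₀.
h₀' ⇒ L via d/dx closure of L₀.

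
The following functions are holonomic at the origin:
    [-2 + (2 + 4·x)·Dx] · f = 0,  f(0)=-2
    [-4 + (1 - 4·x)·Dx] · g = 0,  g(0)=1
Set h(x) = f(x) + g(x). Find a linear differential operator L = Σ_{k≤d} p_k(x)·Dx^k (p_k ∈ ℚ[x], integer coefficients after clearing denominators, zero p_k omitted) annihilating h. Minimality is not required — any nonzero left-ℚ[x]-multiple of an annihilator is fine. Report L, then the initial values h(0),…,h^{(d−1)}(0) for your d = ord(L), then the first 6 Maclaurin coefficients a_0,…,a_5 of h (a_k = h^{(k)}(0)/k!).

L = (12 + 16·x) + (-11 - 40·x - 48·x^2)·Dx + (1 + 2·x - 16·x^2 - 32·x^3)·Dx^2  (order 2).
h: a_k = -1, 2, 17, 63, 1029/4, 4089/4, …
ICs: h(0) = -1, h′(0) = 2.

f: a_k = -2, -2, 1, -1, 5/4, -7/4, …
g: a_k = 1, 4, 16, 64, 256, 1024, …
h₀=f+g: left-lcm gives L₀, ord ≤ 2.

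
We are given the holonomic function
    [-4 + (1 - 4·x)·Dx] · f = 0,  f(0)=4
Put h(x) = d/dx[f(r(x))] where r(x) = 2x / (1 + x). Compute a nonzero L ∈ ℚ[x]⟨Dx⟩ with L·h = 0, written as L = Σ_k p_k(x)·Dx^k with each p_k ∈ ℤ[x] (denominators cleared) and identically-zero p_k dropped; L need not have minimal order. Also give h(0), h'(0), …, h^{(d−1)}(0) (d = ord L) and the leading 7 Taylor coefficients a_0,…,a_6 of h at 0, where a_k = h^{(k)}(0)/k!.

L = 14 + (-1 + 7·x)·Dx  (order 1).
h: a_k = 32, 448, 4704, 43904, 384160, 3226944, 26353376, …
ICs: h(0) = 32.

f: a_k = 4, 16, 64, 256, 1024, 4096, 16384, …
h₀=f(r): pull back L_f along r ⇒ L₀.
Differentiate: ansatz ord ≤ ord L₀ ⇒ L.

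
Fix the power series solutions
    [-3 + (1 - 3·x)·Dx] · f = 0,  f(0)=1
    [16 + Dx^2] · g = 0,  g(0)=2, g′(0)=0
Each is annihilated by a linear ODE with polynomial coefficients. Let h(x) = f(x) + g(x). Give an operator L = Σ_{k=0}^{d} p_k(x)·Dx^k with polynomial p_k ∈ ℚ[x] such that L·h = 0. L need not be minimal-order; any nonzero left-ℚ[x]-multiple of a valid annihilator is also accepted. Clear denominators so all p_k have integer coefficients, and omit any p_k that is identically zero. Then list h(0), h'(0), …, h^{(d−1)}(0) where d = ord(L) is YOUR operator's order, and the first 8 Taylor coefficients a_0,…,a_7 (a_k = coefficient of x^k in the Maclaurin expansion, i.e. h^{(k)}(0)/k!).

L = (1680 - 2304·x + 3456·x^2) + (-272 + 1584·x - 3456·x^2 + 3456·x^3)·Dx + (105 - 144·x + 216·x^2)·Dx^2 + (-17 + 99·x - 216·x^2 + 216·x^3)·Dx^3  (order 3).
h: a_k = 3, 3, -7, 27, 307/3, 243, 32293/45, 2187, …
ICs: h(0) = 3, h′(0) = 3, h′′(0) = -14.

f: a_k = 1, 3, 9, 27, 81, 243, 729, 2187, …
g: a_k = 2, 0, -16, 0, 64/3, 0, -512/45, 0, …
h₀=f+g: left-lcm gives L₀, ord ≤ 3.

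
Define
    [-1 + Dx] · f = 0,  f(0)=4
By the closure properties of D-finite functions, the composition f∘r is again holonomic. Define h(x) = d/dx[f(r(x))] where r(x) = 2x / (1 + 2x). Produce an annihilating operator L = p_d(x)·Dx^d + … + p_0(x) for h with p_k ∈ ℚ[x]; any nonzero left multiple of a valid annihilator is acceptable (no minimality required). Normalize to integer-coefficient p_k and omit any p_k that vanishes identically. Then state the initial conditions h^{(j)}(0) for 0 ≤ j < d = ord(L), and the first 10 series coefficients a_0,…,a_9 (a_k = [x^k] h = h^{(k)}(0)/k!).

L = (-2 - 8·x) + (-1 - 4·x - 4·x^2)·Dx  (order 1).
h: a_k = 8, -16, 16, 32/3, -304/3, 4832/15, -34912/45, 501824/315, -904304/315, 12680672/2835, …
ICs: h(0) = 8.

f: a_k = 4, 4, 2, 2/3, 1/6, 1/30, 1/180, 1/1260, 1/10080, 1/90720, …
L₀ from L_f via x↦r, Dx↦r'^{-1}Dx.
Derive L from L₀ (diff closure).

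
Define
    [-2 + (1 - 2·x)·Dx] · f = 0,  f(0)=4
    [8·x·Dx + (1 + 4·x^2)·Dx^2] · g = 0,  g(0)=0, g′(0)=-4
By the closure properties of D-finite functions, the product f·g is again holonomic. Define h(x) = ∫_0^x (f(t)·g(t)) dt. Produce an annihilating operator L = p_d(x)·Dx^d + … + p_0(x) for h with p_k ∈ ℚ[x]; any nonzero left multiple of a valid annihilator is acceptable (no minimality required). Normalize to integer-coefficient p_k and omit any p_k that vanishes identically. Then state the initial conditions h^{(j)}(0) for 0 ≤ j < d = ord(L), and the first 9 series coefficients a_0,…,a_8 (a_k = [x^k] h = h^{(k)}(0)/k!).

f: a_k = 4, 8, 16, 32, 64, 128, 256, 512, 1024, …
g: a_k = 0, -4, 0, 16/3, 0, -64/5, 0, 256/7, 0, …
h₀=f·g: eliminate ⇒ L₀, order ≤ 1·2.
h=∫h₀ ⇒ L = L₀·Dx.
L = 16·x·Dx + (4 - 8·x + 32·x^2)·Dx^2 + (-1 + 2·x - 4·x^2 + 8·x^3)·Dx^3  (order 3).
h: a_k = 0, 0, -8, -32/3, -32/3, -256/15, -1664/45, -6656/105, -9728/105, …
ICs: h(0) = 0, h′(0) = 0, h′′(0) = -16.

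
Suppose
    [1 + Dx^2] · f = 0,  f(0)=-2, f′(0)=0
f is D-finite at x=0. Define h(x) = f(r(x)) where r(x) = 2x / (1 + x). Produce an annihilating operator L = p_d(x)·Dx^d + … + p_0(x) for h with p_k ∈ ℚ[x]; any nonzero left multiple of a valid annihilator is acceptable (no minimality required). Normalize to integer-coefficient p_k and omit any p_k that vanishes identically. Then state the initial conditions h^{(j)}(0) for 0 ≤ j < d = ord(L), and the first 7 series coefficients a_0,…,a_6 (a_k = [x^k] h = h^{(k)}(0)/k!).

L = 4 + (2 + 6·x + 6·x^2 + 2·x^3)·Dx + (1 + 4·x + 6·x^2 + 4·x^3 + x^4)·Dx^2  (order 2).
h: a_k = -2, 0, 4, -8, 32/3, -32/3, 308/45, …
ICs: h(0) = -2, h′(0) = 0.

f: a_k = -2, 0, 1, 0, -1/12, 0, 1/360, …
Change of var in L_f (x↦r) gives L₀.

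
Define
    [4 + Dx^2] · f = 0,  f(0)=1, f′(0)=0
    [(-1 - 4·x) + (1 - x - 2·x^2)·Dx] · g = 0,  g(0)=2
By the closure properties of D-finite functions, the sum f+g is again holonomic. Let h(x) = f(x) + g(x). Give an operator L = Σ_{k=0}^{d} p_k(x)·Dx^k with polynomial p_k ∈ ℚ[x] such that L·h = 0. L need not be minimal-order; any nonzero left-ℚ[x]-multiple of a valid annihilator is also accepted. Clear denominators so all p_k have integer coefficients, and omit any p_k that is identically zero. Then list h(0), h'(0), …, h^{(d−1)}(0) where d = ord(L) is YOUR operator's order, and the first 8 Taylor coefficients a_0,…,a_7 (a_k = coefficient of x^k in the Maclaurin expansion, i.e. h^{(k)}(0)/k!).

f: a_k = 1, 0, -2, 0, 2/3, 0, -4/45, 0, …
g: a_k = 2, 2, 6, 10, 22, 42, 86, 170, …
Weyl lclm of L_f,L_g ⇒ L₀ (ord ≤ 3).
L = (-68 - 304·x - 200·x^2 - 320·x^3 - 160·x^4 - 128·x^5) + (20 - 12·x - 24·x^2 - 8·x^3 - 48·x^4 - 96·x^5 - 64·x^6)·Dx + (-17 - 76·x - 50·x^2 - 80·x^3 - 40·x^4 - 32·x^5)·Dx^2 + (5 - 3·x - 6·x^2 - 2·x^3 - 12·x^4 - 24·x^5 - 16·x^6)·Dx^3  (order 3).
h: a_k = 3, 2, 4, 10, 68/3, 42, 3866/45, 170, …
ICs: h(0) = 3, h′(0) = 2, h′′(0) = 8.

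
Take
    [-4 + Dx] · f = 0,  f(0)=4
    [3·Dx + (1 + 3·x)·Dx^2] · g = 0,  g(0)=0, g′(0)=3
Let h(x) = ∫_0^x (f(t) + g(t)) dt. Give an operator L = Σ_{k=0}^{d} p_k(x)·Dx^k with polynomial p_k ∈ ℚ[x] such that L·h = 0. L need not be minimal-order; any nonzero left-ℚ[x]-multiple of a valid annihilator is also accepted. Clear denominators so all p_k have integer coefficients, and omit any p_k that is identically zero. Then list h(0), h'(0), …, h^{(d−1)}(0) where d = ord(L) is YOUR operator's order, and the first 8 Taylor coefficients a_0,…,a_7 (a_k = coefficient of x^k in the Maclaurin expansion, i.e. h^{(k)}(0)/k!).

L = (-120 - 144·x)·Dx^2 + (2 - 96·x - 144·x^2)·Dx^3 + (7 + 33·x + 36·x^2)·Dx^4  (order 4).
h: a_k = 0, 4, 19/2, 55/6, 155/12, 269/60, 1241/90, -8887/630, …
ICs: h(0) = 0, h′(0) = 4, h′′(0) = 19, h′′′(0) = 55.

f: a_k = 4, 16, 32, 128/3, 128/3, 512/15, 1024/45, 4096/315, …
g: a_k = 0, 3, -9/2, 9, -81/4, 243/5, -243/2, 2187/7, …
Weyl lclm of L_f,L_g ⇒ L₀ (ord ≤ 3).
Integrate: L := L₀·Dx.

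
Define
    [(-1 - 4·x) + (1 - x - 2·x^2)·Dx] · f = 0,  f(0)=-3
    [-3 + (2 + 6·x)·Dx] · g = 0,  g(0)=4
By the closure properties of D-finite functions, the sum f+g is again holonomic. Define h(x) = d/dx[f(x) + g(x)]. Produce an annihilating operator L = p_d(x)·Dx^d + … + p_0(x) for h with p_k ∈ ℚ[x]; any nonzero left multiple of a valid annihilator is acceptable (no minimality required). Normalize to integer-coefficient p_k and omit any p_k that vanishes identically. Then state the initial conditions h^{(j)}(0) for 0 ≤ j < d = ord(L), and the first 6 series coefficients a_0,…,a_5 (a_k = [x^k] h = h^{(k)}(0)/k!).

L = (-114 - 522·x - 1152·x^2 - 816·x^3 - 720·x^4) + (-31 - 414·x - 1803·x^2 - 3208·x^3 - 3084·x^4 - 2160·x^5)·Dx + (10 + 66·x + 110·x^2 - 74·x^3 - 456·x^4 - 808·x^5 - 480·x^6)·Dx^2  (order 2).
h: a_k = 3, -27, -99/4, -1461/8, -11655/64, -144999/128, …
ICs: h(0) = 3, h′(0) = -27.

f: a_k = -3, -3, -9, -15, -33, -63, …
g: a_k = 4, 6, -9/2, 27/4, -405/32, 1701/64, …
Sum ⇒ L₀ = lclm(L_f,L_g) in ℚ(x)⟨Dx⟩.
h₀' ⇒ L via d/dx closure of L₀.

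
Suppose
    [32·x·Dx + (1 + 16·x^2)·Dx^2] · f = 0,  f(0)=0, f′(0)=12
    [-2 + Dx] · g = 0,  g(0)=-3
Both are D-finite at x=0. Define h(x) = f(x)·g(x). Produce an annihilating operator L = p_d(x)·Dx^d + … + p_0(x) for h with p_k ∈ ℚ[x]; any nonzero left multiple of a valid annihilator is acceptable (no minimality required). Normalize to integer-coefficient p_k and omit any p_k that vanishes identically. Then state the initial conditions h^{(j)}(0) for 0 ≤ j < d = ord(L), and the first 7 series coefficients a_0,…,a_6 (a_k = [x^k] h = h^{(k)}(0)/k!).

f: a_k = 0, 12, 0, -64, 0, 3072/5, 0, …
g: a_k = -3, -6, -6, -4, -2, -4/5, -4/15, …
Product ⇒ symmetric product L₀, ord ≤ 2.
L = (4 - 64·x + 64·x^2) + (-4 + 32·x - 64·x^2)·Dx + (1 + 16·x^2)·Dx^2  (order 2).
h: a_k = 0, -36, -72, 120, 336, -7416/5, -3440, …
ICs: h(0) = 0, h′(0) = -36.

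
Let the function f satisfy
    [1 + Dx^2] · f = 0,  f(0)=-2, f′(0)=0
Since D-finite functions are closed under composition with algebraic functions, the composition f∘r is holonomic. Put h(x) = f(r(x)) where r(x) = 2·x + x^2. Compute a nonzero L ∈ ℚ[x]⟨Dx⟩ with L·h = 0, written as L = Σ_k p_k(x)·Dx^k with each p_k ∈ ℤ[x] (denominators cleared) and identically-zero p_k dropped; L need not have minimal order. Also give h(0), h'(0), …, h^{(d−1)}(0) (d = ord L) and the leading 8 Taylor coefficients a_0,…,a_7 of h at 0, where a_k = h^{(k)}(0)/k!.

L = (4 + 12·x + 12·x^2 + 4·x^3) - Dx + (1 + x)·Dx^2  (order 2).
h: a_k = -2, 0, 4, 4, -1/3, -8/3, -82/45, -2/15, …
ICs: h(0) = -2, h′(0) = 0.

f: a_k = -2, 0, 1, 0, -1/12, 0, 1/360, 0, …
h₀=f(r): pull back L_f along r ⇒ L₀.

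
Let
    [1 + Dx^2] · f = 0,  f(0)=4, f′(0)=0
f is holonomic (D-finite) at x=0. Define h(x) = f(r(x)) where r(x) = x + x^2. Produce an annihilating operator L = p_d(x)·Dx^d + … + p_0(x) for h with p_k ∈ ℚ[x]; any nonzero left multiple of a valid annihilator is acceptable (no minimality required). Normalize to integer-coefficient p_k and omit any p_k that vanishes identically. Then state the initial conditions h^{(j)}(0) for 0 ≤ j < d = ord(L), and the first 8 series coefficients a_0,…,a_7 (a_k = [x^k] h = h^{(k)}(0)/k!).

L = (1 + 6·x + 12·x^2 + 8·x^3) - 2·Dx + (1 + 2·x)·Dx^2  (order 2).
h: a_k = 4, 0, -2, -4, -11/6, 2/3, 179/180, 19/30, …
ICs: h(0) = 4, h′(0) = 0.

f: a_k = 4, 0, -2, 0, 1/6, 0, -1/180, 0, …
h₀=f(r): pull back L_f along r ⇒ L₀.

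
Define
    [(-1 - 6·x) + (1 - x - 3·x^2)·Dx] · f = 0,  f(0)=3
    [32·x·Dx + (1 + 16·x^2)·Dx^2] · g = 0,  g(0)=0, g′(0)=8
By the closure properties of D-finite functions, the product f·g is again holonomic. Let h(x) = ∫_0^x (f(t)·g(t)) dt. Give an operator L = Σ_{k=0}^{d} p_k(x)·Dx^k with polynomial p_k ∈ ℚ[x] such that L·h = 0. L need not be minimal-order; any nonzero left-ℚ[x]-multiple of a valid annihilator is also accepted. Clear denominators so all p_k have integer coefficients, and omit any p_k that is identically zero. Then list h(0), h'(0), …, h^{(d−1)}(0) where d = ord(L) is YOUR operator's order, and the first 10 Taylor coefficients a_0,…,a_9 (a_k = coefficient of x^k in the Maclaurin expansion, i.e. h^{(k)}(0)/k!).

L = (6 + 32·x + 288·x^2)·Dx + (2 - 20·x + 64·x^2 + 288·x^3)·Dx^2 + (-1 + x - 13·x^2 + 16·x^3 + 48·x^4)·Dx^3  (order 3).
h: a_k = 0, 0, 12, 8, -8, 8, 2932/15, 6464/35, -40391/35, -187384/315, …
ICs: h(0) = 0, h′(0) = 0, h′′(0) = 24.

f: a_k = 3, 3, 12, 21, 57, 120, 291, 651, 1524, 3477, …
g: a_k = 0, 8, 0, -128/3, 0, 2048/5, 0, -32768/7, 0, 524288/9, …
f·g: L₀ = L_f ⊗_s L_g, ord ≤ 1·2.
Integrate: L := L₀·Dx.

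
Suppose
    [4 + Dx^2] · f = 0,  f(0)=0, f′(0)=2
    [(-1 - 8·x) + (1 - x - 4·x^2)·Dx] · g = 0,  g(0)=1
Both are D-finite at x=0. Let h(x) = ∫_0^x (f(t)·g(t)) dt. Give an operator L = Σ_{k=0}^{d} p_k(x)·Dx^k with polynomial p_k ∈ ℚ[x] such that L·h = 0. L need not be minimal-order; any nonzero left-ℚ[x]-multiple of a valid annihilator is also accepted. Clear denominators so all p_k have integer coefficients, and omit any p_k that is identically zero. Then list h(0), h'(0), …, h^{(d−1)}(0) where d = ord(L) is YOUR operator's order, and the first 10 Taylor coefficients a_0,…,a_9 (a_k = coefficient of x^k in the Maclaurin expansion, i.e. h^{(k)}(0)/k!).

f: a_k = 0, 2, 0, -4/3, 0, 4/15, 0, -8/315, 0, 4/2835, …
g: a_k = 1, 1, 5, 9, 29, 65, 181, 441, 1165, 2929, …
Sym-product of L_f,L_g gives L₀ (≤ ord 2).
Integrate: L := L₀·Dx.
L = (4 + 4·x + 16·x^2)·Dx + (2 + 16·x)·Dx^2 + (-1 + x + 4·x^2)·Dx^3  (order 3).
h: a_k = 0, 0, 1, 2/3, 13/6, 10/3, 43/5, 1774/105, 51131/1260, 251278/2835, …
ICs: h(0) = 0, h′(0) = 0, h′′(0) = 2.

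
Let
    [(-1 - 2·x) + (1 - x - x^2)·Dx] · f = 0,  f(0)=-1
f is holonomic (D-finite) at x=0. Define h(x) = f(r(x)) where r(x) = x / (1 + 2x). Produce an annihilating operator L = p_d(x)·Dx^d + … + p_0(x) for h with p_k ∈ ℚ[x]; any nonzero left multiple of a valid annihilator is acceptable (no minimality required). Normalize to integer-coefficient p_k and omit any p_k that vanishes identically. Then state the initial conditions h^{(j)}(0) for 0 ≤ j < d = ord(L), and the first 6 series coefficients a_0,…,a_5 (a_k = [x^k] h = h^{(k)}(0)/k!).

L = (-1 - 4·x) + (1 + 5·x + 7·x^2 + 2·x^3)·Dx  (order 1).
h: a_k = -1, -1, 0, 1, -3, 8, …
ICs: h(0) = -1.

f: a_k = -1, -1, -2, -3, -5, -8, …
f∘r: x↦r, Dx↦Dx/r' in L_f ⇒ L₀.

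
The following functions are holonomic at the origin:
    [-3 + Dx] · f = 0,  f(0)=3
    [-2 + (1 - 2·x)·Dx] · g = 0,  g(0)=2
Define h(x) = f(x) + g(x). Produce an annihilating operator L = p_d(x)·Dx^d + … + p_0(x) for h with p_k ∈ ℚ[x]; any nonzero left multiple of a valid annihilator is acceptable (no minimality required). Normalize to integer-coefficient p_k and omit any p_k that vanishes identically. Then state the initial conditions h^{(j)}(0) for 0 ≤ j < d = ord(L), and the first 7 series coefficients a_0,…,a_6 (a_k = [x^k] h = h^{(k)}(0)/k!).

L = (6 + 36·x) + (1 - 36·x + 36·x^2)·Dx + (-1 + 8·x - 12·x^2)·Dx^2  (order 2).
h: a_k = 5, 13, 43/2, 59/2, 337/8, 2803/40, 10483/80, …
ICs: h(0) = 5, h′(0) = 13.

f: a_k = 3, 9, 27/2, 27/2, 81/8, 243/40, 243/80, …
g: a_k = 2, 4, 8, 16, 32, 64, 128, …
f+g: L₀ = lclm(L_f,L_g), ord ≤ 1+1.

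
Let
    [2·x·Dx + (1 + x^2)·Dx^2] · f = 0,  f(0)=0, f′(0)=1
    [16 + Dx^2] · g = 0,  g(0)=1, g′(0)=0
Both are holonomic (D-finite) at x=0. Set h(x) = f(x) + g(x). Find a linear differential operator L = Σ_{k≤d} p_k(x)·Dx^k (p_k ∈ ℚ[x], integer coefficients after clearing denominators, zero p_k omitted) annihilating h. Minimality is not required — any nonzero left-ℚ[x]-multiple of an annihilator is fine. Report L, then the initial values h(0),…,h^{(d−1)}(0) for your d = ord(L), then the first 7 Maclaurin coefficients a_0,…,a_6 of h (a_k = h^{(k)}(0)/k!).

f: a_k = 0, 1, 0, -1/3, 0, 1/5, 0, …
g: a_k = 1, 0, -8, 0, 32/3, 0, -256/45, …
L₀ := lclm(L_f,L_g); ord L₀ ≤ 2+2.
L = (64·x + 704·x^3 + 256·x^5)·Dx + (112 + 416·x^2 + 432·x^4 + 128·x^6)·Dx^2 + (4·x + 44·x^3 + 16·x^5)·Dx^3 + (7 + 26·x^2 + 27·x^4 + 8·x^6)·Dx^4  (order 4).
h: a_k = 1, 1, -8, -1/3, 32/3, 1/5, -256/45, …
ICs: h(0) = 1, h′(0) = 1, h′′(0) = -16, h′′′(0) = -2.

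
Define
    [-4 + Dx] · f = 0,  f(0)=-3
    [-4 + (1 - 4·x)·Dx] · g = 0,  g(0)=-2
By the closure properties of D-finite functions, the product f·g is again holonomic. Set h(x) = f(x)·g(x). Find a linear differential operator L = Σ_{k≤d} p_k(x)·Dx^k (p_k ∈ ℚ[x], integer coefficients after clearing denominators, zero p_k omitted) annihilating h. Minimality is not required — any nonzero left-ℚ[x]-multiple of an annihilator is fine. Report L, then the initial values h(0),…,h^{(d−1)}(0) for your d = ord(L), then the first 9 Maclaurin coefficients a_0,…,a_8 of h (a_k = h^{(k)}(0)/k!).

f: a_k = -3, -12, -24, -32, -32, -128/5, -256/15, -1024/105, -512/105, …
g: a_k = -2, -8, -32, -128, -512, -2048, -8192, -32768, -131072, …
f·g: L₀ = L_f ⊗_s L_g, ord ≤ 1·1.
L = (8 - 16·x) + (-1 + 4·x)·Dx  (order 1).
h: a_k = 6, 48, 240, 1024, 4160, 83456/5, 1001984/15, 5611520/21, 112231424/105, …
ICs: h(0) = 6.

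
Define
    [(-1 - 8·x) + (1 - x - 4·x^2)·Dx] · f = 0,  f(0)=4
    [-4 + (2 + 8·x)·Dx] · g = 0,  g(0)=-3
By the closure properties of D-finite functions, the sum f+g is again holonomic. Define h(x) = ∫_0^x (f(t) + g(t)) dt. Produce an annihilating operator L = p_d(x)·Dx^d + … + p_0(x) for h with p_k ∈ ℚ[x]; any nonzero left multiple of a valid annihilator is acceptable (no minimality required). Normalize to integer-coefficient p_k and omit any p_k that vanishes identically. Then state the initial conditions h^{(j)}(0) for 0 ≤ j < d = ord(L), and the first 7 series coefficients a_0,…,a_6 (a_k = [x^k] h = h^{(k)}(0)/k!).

L = (-24 - 156·x - 336·x^2 - 640·x^3)·Dx + (14 + 96·x + 420·x^2 + 1184·x^3 + 1600·x^4)·Dx^2 + (1 - 11·x - 90·x^2 - 24·x^3 + 544·x^4 + 640·x^5)·Dx^3  (order 3).
h: a_k = 0, 1, -1, 26/3, 6, 146/5, 88/3, …
ICs: h(0) = 0, h′(0) = 1, h′′(0) = -2.

f: a_k = 4, 4, 20, 36, 116, 260, 724, …
g: a_k = -3, -6, 6, -12, 30, -84, 252, …
h₀=f+g: left-lcm gives L₀, ord ≤ 2.
h=∫₀ˣh₀: take L = L₀·Dx.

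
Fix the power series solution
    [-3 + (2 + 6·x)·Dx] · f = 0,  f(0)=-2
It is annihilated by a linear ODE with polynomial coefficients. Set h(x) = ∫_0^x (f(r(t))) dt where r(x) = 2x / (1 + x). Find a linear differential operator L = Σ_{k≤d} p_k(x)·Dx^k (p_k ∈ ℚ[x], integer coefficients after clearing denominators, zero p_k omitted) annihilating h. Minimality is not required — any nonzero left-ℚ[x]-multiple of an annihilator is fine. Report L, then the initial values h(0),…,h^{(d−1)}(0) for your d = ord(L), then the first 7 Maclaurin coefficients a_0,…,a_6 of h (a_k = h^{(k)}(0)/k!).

f: a_k = -2, -3, 9/4, -27/8, 405/64, -1701/128, 15309/512, …
f∘r: x↦r, Dx↦Dx/r' in L_f ⇒ L₀.
h=∫h₀ ⇒ L = L₀·Dx.
L = -3·Dx + (1 + 8·x + 7·x^2)·Dx^2  (order 2).
h: a_k = 0, -2, -3, 5, -51/4, 861/20, -1379/8, …
ICs: h(0) = 0, h′(0) = -2.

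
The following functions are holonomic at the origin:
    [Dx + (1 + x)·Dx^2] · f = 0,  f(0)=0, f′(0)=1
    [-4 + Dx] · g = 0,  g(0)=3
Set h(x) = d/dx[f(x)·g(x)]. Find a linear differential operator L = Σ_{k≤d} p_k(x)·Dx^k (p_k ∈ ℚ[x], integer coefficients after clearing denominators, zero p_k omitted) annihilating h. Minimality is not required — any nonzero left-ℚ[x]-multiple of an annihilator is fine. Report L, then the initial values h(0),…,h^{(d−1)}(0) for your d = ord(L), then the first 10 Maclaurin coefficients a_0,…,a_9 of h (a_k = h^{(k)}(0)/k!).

L = (40 + 96·x + 64·x^2) + (-22 - 52·x - 32·x^2)·Dx + (3 + 7·x + 4·x^2)·Dx^2  (order 2).
h: a_k = 3, 21, 57, 93, 108, 97, 1067/15, 659/15, 1649/70, 10439/945, …
ICs: h(0) = 3, h′(0) = 21.

f: a_k = 0, 1, -1/2, 1/3, -1/4, 1/5, -1/6, 1/7, -1/8, 1/9, …
g: a_k = 3, 12, 24, 32, 32, 128/5, 256/15, 1024/105, 512/105, 2048/945, …
Product ⇒ symmetric product L₀, ord ≤ 2.
Differentiate: ansatz ord ≤ ord L₀ ⇒ L.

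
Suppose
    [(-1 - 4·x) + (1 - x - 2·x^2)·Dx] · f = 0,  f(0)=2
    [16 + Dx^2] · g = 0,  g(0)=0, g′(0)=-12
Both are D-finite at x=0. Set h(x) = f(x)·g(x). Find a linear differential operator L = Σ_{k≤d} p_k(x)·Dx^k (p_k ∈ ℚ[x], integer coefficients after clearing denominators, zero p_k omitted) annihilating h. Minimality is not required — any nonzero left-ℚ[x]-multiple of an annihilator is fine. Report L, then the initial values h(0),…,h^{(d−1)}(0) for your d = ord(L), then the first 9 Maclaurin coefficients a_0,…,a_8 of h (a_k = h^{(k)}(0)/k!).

L = (-12 + 16·x + 32·x^2) + (2 + 8·x)·Dx + (-1 + x + 2·x^2)·Dx^2  (order 2).
h: a_k = 0, -24, -24, -8, -56, -616/5, -1176/5, -9704/21, -97912/105, …
ICs: h(0) = 0, h′(0) = -24.

f: a_k = 2, 2, 6, 10, 22, 42, 86, 170, 342, …
g: a_k = 0, -12, 0, 32, 0, -128/5, 0, 1024/105, 0, …
f·g: L₀ = L_f ⊗_s L_g, ord ≤ 1·2.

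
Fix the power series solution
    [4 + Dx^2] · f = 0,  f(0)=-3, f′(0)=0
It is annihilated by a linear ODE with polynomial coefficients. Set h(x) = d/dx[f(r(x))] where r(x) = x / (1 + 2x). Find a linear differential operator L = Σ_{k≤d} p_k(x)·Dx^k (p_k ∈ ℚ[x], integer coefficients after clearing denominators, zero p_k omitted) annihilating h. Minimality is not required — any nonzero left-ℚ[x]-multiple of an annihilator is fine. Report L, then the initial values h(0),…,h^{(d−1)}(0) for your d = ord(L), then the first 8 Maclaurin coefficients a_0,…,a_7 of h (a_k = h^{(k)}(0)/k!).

f: a_k = -3, 0, 6, 0, -2, 0, 4/15, 0, …
Change of var in L_f (x↦r) gives L₀.
h₀' ⇒ L via d/dx closure of L₀.
L = (28 + 96·x + 96·x^2) + (12 + 72·x + 144·x^2 + 96·x^3)·Dx + (1 + 8·x + 24·x^2 + 32·x^3 + 16·x^4)·Dx^2  (order 2).
h: a_k = 0, 12, -72, 280, -880, 12008/5, -29232/5, 267184/21, …
ICs: h(0) = 0, h′(0) = 12.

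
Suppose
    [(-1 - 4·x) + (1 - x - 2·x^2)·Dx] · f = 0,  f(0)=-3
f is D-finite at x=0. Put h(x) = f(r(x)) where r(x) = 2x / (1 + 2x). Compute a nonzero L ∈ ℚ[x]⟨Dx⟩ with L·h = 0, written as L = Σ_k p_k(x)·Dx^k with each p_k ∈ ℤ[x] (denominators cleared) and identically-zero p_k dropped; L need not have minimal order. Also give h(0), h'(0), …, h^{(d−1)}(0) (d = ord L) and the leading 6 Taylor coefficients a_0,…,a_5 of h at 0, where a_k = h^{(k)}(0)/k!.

L = (2 + 20·x) + (-1 - 4·x + 4·x^2 + 16·x^3)·Dx  (order 1).
h: a_k = -3, -6, -24, 0, -192, 384, …
ICs: h(0) = -3.

f: a_k = -3, -3, -9, -15, -33, -63, …
f∘r: x↦r, Dx↦Dx/r' in L_f ⇒ L₀.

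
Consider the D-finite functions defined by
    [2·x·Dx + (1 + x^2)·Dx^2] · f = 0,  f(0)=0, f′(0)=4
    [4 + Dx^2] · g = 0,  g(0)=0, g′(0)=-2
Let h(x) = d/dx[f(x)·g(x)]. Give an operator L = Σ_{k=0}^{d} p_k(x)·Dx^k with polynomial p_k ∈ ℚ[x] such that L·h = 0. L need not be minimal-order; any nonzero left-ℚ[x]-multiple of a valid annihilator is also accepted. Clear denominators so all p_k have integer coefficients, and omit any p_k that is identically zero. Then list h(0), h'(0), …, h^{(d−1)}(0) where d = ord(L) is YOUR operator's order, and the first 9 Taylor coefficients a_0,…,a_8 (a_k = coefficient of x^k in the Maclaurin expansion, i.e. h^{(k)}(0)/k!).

f: a_k = 0, 4, 0, -4/3, 0, 4/5, 0, -4/7, 0, …
g: a_k = 0, -2, 0, 4/3, 0, -4/15, 0, 8/315, 0, …
Product ⇒ symmetric product L₀, ord ≤ 4.
h=h₀': d/dx-closure on L₀ ⇒ L.
L = (512 + 1824·x^2 + 2768·x^4 + 1920·x^6 + 912·x^8 + 320·x^10 + 64·x^12) + (248·x + 944·x^3 + 1240·x^5 + 800·x^7 + 320·x^9 + 64·x^11)·Dx + (168 + 652·x^2 + 1080·x^4 + 892·x^6 + 488·x^8 + 176·x^10 + 32·x^12)·Dx^2 + (62·x + 236·x^3 + 310·x^5 + 200·x^7 + 80·x^9 + 16·x^11)·Dx^3 + (10 + 49·x^2 + 97·x^4 + 103·x^6 + 65·x^8 + 24·x^10 + 4·x^12)·Dx^4  (order 4).
h: a_k = 0, -16, 0, 32, 0, -80/3, 0, 64/3, 0, …
ICs: h(0) = 0, h′(0) = -16, h′′(0) = 0, h′′′(0) = 192.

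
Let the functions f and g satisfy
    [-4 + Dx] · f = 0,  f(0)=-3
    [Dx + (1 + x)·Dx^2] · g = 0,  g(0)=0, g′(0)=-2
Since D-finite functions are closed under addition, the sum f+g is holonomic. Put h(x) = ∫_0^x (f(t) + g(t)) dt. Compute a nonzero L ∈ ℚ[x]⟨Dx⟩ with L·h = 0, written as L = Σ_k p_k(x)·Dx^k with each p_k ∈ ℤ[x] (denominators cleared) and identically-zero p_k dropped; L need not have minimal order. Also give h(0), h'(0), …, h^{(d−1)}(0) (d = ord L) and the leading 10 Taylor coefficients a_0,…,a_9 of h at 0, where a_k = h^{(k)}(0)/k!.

f: a_k = -3, -12, -24, -32, -32, -128/5, -256/15, -1024/105, -512/105, -2048/945, …
g: a_k = 0, -2, 1, -2/3, 1/2, -2/5, 1/3, -2/7, 1/4, -2/9, …
Sum ⇒ L₀ = lclm(L_f,L_g) in ℚ(x)⟨Dx⟩.
∫: right-multiply L₀ by Dx.
L = (-24 - 16·x)·Dx^2 + (-14 - 32·x - 16·x^2)·Dx^3 + (5 + 9·x + 4·x^2)·Dx^4  (order 4).
h: a_k = 0, -3, -7, -23/3, -49/6, -63/10, -13/3, -251/105, -527/420, -1943/3780, …
ICs: h(0) = 0, h′(0) = -3, h′′(0) = -14, h′′′(0) = -46.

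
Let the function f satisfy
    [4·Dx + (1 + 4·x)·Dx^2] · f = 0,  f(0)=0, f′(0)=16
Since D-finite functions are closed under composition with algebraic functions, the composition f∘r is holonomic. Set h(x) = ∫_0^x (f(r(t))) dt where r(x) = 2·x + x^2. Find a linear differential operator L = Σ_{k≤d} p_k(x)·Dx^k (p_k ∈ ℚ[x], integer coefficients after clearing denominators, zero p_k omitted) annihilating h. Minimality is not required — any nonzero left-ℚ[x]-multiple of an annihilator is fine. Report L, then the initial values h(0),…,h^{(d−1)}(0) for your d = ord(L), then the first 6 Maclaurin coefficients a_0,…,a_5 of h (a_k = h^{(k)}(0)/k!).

f: a_k = 0, 16, -32, 256/3, -256, 4096/5, …
Substitute x→r, Dx→(1/r')Dx; clear ⇒ L₀.
h=∫h₀ ⇒ L = L₀·Dx.
L = (7 + 8·x + 4·x^2)·Dx^2 + (1 + 9·x + 12·x^2 + 4·x^3)·Dx^3  (order 3).
h: a_k = 0, 0, 16, -112/3, 416/3, -3104/5, …
ICs: h(0) = 0, h′(0) = 0, h′′(0) = 32.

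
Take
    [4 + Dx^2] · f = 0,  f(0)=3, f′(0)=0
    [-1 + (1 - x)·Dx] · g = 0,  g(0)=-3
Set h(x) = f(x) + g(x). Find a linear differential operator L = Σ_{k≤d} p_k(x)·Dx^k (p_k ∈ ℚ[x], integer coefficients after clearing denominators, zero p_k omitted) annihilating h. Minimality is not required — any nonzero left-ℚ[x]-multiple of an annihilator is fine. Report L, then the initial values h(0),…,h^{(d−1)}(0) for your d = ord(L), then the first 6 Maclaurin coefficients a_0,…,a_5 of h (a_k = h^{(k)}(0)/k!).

f: a_k = 3, 0, -6, 0, 2, 0, …
g: a_k = -3, -3, -3, -3, -3, -3, …
f+g: L₀ = lclm(L_f,L_g), ord ≤ 2+1.
L = (-20 + 16·x - 8·x^2) + (12 - 28·x + 24·x^2 - 8·x^3)·Dx + (-5 + 4·x - 2·x^2)·Dx^2 + (3 - 7·x + 6·x^2 - 2·x^3)·Dx^3  (order 3).
h: a_k = 0, -3, -9, -3, -1, -3, …
ICs: h(0) = 0, h′(0) = -3, h′′(0) = -18.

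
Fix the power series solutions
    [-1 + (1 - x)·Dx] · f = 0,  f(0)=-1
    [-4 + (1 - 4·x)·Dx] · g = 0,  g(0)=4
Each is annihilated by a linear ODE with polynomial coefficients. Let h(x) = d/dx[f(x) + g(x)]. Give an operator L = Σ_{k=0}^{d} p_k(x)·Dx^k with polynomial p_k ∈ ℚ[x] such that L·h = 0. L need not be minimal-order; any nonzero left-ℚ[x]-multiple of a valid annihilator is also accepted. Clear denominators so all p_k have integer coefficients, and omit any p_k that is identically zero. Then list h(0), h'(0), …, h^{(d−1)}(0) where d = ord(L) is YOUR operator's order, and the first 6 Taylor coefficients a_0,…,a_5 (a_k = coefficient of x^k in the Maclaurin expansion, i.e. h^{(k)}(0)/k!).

L = 24 + (-15 + 24·x)·Dx + (1 - 5·x + 4·x^2)·Dx^2  (order 2).
h: a_k = 15, 126, 765, 4092, 20475, 98298, …
ICs: h(0) = 15, h′(0) = 126.

f: a_k = -1, -1, -1, -1, -1, -1, …
g: a_k = 4, 16, 64, 256, 1024, 4096, …
Weyl lclm of L_f,L_g ⇒ L₀ (ord ≤ 2).
h=h₀': d/dx-closure on L₀ ⇒ L.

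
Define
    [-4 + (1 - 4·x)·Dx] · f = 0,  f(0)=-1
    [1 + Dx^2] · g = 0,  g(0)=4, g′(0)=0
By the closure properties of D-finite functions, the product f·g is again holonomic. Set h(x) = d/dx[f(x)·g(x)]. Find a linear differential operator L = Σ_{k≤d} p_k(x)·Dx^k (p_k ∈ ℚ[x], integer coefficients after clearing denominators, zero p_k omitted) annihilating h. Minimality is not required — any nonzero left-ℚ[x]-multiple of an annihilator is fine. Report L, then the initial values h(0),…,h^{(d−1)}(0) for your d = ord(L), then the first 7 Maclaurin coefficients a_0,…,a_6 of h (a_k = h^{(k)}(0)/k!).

f: a_k = -1, -4, -16, -64, -256, -1024, -4096, …
g: a_k = 4, 0, -2, 0, 1/6, 0, -1/180, …
h₀=f·g: eliminate ⇒ L₀, order ≤ 1·2.
h₀' ⇒ L via d/dx closure of L₀.
L = (-31 - 8·x + 16·x^2) + (-8 + 32·x)·Dx + (1 - 8·x + 16·x^2)·Dx^2  (order 2).
h: a_k = -16, -124, -744, -11906/3, -59530/3, -2857439/30, -20002073/45, …
ICs: h(0) = -16, h′(0) = -124.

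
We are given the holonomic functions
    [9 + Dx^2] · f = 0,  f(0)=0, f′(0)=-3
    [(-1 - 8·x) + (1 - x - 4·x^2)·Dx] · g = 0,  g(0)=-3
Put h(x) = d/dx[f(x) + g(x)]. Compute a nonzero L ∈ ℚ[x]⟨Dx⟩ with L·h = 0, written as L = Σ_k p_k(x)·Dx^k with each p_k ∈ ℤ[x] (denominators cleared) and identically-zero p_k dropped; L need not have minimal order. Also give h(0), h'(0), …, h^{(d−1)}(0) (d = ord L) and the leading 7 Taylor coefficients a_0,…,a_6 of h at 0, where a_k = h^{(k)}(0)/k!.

L = (2358 + 13068·x + 57006·x^2 + 38520·x^3 + 83520·x^4 + 31104·x^5 + 41472·x^6) + (-189 - 1413·x + 1251·x^2 + 4203·x^3 + 5580·x^4 + 11952·x^5 + 12096·x^6 + 13824·x^7)·Dx + (262 + 1452·x + 6334·x^2 + 4280·x^3 + 9280·x^4 + 3456·x^5 + 4608·x^6)·Dx^2 + (-21 - 157·x + 139·x^2 + 467·x^3 + 620·x^4 + 1328·x^5 + 1344·x^6 + 1536·x^7)·Dx^3  (order 3).
h: a_k = -6, -30, -135/2, -348, -7881/8, -3258, -740637/80, …
ICs: h(0) = -6, h′(0) = -30, h′′(0) = -135.

f: a_k = 0, -3, 0, 9/2, 0, -81/40, 0, …
g: a_k = -3, -3, -15, -27, -87, -195, -543, …
h₀=f+g: left-lcm gives L₀, ord ≤ 3.
Differentiate: ansatz ord ≤ ord L₀ ⇒ L.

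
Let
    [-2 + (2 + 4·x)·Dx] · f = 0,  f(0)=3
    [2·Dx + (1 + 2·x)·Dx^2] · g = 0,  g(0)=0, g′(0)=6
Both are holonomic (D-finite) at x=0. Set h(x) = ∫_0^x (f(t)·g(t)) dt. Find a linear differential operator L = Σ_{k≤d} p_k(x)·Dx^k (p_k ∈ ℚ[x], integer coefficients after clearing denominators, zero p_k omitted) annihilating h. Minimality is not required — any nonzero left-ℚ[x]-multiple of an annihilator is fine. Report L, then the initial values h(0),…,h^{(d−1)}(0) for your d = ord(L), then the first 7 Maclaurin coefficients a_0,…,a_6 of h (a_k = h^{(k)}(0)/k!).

L = Dx + (1 + 4·x + 4·x^2)·Dx^3  (order 3).
h: a_k = 0, 0, 9, 0, -3/4, 6/5, -71/40, …
ICs: h(0) = 0, h′(0) = 0, h′′(0) = 18.

f: a_k = 3, 3, -3/2, 3/2, -15/8, 21/8, -63/16, …
g: a_k = 0, 6, -6, 8, -12, 96/5, -32, …
h₀=f·g: eliminate ⇒ L₀, order ≤ 1·2.
h=∫h₀ ⇒ L = L₀·Dx.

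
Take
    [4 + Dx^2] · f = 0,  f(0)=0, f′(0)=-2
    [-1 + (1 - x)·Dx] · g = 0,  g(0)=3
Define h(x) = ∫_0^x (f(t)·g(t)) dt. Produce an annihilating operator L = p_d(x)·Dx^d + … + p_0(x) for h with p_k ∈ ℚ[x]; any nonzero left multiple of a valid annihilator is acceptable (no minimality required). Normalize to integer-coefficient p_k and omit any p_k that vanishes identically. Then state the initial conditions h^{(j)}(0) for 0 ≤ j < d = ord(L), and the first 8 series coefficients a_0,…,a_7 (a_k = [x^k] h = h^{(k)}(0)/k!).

L = (-4 + 4·x)·Dx + 2·Dx^2 + (-1 + x)·Dx^3  (order 3).
h: a_k = 0, 0, -3, -2, -1/2, -2/5, -7/15, -2/5, …
ICs: h(0) = 0, h′(0) = 0, h′′(0) = -6.

f: a_k = 0, -2, 0, 4/3, 0, -4/15, 0, 8/315, …
g: a_k = 3, 3, 3, 3, 3, 3, 3, 3, …
Sym-product of L_f,L_g gives L₀ (≤ ord 2).
∫: right-multiply L₀ by Dx.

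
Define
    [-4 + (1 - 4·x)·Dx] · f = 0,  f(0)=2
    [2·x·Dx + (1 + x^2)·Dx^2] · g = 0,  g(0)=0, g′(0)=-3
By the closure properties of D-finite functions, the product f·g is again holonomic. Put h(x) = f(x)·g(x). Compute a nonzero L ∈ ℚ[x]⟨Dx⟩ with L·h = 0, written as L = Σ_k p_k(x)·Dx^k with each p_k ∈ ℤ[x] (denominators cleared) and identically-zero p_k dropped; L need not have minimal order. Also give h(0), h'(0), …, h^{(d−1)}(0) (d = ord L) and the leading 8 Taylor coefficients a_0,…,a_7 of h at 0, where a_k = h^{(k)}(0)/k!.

f: a_k = 2, 8, 32, 128, 512, 2048, 8192, 32768, …
g: a_k = 0, -3, 0, 1, 0, -3/5, 0, 3/7, …
Product ⇒ symmetric product L₀, ord ≤ 2.
L = 8·x + (8 - 2·x + 16·x^2)·Dx + (-1 + 4·x - x^2 + 4·x^3)·Dx^2  (order 2).
h: a_k = 0, -6, -24, -94, -376, -7526/5, -30104/5, -842882/35, …
ICs: h(0) = 0, h′(0) = -6.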